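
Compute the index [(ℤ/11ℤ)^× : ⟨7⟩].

ord(7) | φ(11) = 11 − 1 = 10 = 2 · 5.
Divisors of 10: 1, 2, 5, 10.
Test each divisor d:
7^1 ≡ 7 (mod 11)
7^2 ≡ 5 (mod 11)
7^5 ≡ 10 (mod 11)
7^10 ≡ 1 (mod 11) ✓
The order of 7 is 10, so the subgroup it generates has 10 elements.
[(Z/11Z)^× : ⟨7⟩] = 10/10 = 1.

1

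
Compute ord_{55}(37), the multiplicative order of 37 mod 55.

By Lagrange's theorem, ord_55(37) divides φ(55) = φ(5·11) = (5−1)·(11−1) = 4·10 = 40 = 2^3 · 5.
Divisors of 40: 1, 2, 4, 5, 8, 10, 20, 40.
Check 37^d mod 55 for each divisor in increasing order:
37^1 ≡ 37 (mod 55)
37^2 ≡ 49 (mod 55)
37^4 ≡ 36 (mod 55)
37^5 ≡ 12 (mod 55)
37^8 ≡ 31 (mod 55)
37^10 ≡ 34 (mod 55)
37^20 ≡ 1 (mod 55) ✓
Hence ord(37) = 20.

20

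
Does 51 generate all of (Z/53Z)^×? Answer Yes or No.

Yes

φ(53) = 53 − 1 = 52 = 2^2 · 13.
51 is a primitive root mod 53 iff 51^(φ(53)/q) ≢ 1 for every prime q | φ(53), i.e. q ∈ {2, 13}.
51^26 ≡ 52 (mod 53)  [q = 2: ≢ 1 ✓]
51^4 ≡ 16 (mod 53)  [q = 13: ≢ 1 ✓]
Every test exponent gives a nontrivial residue, hence 51 generates the full group.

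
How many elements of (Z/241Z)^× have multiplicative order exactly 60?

φ(241) = 241 − 1 = 240 = 2^4 · 3 · 5.
In a cyclic group of order 240, there are φ(d) elements of order d for each divisor d of 240, and zero for non-divisors.
60 = 2^2 · 3 · 5 divides 240, and φ(60) = 16.

16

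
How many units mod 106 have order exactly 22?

φ(106) = φ(2)·φ(53) = 1·52 = 52 = 2^2 · 13.
Since (Z/106Z)^× is cyclic of order 52, the number of elements of order d is φ(d) when d | 52 and 0 otherwise.
Since 22 ∤ 52, the count is 0.

0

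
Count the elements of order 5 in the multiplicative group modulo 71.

φ(71) = 71 − 1 = 70 = 2 · 5 · 7.
In a cyclic group of order 70, there are φ(d) elements of order d for each divisor d of 70, and zero for non-divisors.
5 | 70, and φ(5) = 5 − 1 = 4.

4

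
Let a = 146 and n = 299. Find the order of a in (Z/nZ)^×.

By Lagrange's theorem, ord_299(146) divides φ(299) = φ(13·23) = (13−1)·(23−1) = 12·22 = 264 = 2^3 · 3 · 11.
Divisors of 264: 1, 2, 3, 4, 6, 8, 11, 12, 22, 24, 33, 44, 66, 88, 132, 264.
Check 146^d mod 299 for each divisor in increasing order:
146^1 ≡ 146
146^2 ≡ 87
146^3 ≡ 144
146^4 ≡ 94
146^6 ≡ 105
146^8 ≡ 165
146^11 ≡ 139
146^12 ≡ 261
146^22 ≡ 185
146^24 ≡ 248
146^33 ≡ 1
The smallest such exponent is 33, so the order of 146 is 33.

33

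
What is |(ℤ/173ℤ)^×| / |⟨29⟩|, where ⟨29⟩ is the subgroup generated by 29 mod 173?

By Lagrange's theorem, ord_173(29) divides φ(173) = 173 − 1 = 172 = 2^2 · 43.
Divisors of 172: 1, 2, 4, 43, 86, 172.
Compute 29^d (mod 173) for the divisors d until we hit 1:
29^1 ≡ 29
29^2 ≡ 149
29^4 ≡ 57
29^43 ≡ 1
Thus |⟨29⟩| = ord(29) = 43.
Index = |(Z/173Z)^×| / |⟨29⟩| = 172 / 43 = 4.

4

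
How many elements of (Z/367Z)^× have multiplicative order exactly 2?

1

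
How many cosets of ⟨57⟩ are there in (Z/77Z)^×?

6

Since 57 ∈ (Z/77Z)^×, its order divides φ(77) = φ(7·11) = (7−1)·(11−1) = 6·10 = 60 = 2^2 · 3 · 5.
Divisors of 60: 1, 2, 3, 4, 5, 6, 10, 12, 15, 20, 30, 60.
Check 57^d mod 77 for each divisor in increasing order:
57^1 ≡ 57 (mod 77)
57^2 ≡ 15 (mod 77)
57^3 ≡ 8 (mod 77)
57^4 ≡ 71 (mod 77)
57^5 ≡ 43 (mod 77)
57^6 ≡ 64 (mod 77)
57^10 ≡ 1 (mod 77) ✓
The order of 57 is 10, so the subgroup it generates has 10 elements.
[(Z/77Z)^× : ⟨57⟩] = 60/10 = 6.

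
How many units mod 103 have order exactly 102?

32

φ(103) = 103 − 1 = 102 = 2 · 3 · 17.
(Z/103Z)^× is cyclic (|G| = 102); a cyclic group of order m has exactly φ(d) elements of each order d | m, and none otherwise.
102 = 2 · 3 · 17 divides 102, and φ(102) = 32.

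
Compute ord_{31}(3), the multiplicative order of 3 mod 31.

By Lagrange's theorem, ord_31(3) divides φ(31) = 31 − 1 = 30 = 2 · 3 · 5.
Divisors of 30: 1, 2, 3, 5, 6, 10, 15, 30.
Evaluate successive powers at the divisors of 30:
3^1 ≡ 3 (mod 31)
3^2 ≡ 9 (mod 31)
3^3 ≡ 27 (mod 31)
3^5 ≡ 26 (mod 31)
3^6 ≡ 16 (mod 31)
3^10 ≡ 25 (mod 31)
3^15 ≡ 30 (mod 31)
3^30 ≡ 1 (mod 31) ✓
Hence ord(3) = 30.

30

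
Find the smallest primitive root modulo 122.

7

φ(122) = φ(2)·φ(61) = 1·60 = 60 = 2^2 · 3 · 5.
g is a primitive root iff g^(60/q) ≢ 1 (mod 122) for each prime q ∈ {2, 3, 5}.
g = 2: gcd(2, 122) = 2 > 1, not a unit — skip.
g = 3: 3^30 ≡ 1 — hits 1, so not a primitive root.
g = 4: gcd(4, 122) = 2 > 1, not a unit — skip.
g = 5: 5^30 ≡ 1 — hits 1, so not a primitive root.
g = 6: gcd(6, 122) = 2 > 1, not a unit — skip.
g = 7: 7^30 ≡ 121; 7^20 ≡ 47; 7^12 ≡ 95 — none is 1, so 7 is a primitive root.
The smallest primitive root modulo 122 is 7.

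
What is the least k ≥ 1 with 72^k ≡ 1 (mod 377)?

84

The order of 72 must divide φ(377) = φ(13·29) = (13−1)·(29−1) = 12·28 = 336 = 2^4 · 3 · 7.
Divisors of 336: 1, 2, 3, 4, 6, 7, 8, 12, 14, 16, 21, 24, 28, 42, 48, 56, 84, 112, 168, 336.
Evaluate successive powers at the divisors of 336:
72^1 ≡ 72 (mod 377)
72^2 ≡ 283 (mod 377)
72^3 ≡ 18 (mod 377)
72^4 ≡ 165 (mod 377)
72^6 ≡ 324 (mod 377)
72^7 ≡ 331 (mod 377)
72^8 ≡ 81 (mod 377)
72^12 ≡ 170 (mod 377)
72^14 ≡ 231 (mod 377)
72^16 ≡ 152 (mod 377)
72^21 ≡ 307 (mod 377)
72^24 ≡ 248 (mod 377)
72^28 ≡ 204 (mod 377)
72^42 ≡ 376 (mod 377)
72^48 ≡ 53 (mod 377)
72^56 ≡ 146 (mod 377)
72^84 ≡ 1 (mod 377) ✓
Hence ord(72) = 84.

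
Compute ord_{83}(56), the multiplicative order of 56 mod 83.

82

Since 56 ∈ (Z/83Z)^×, its order divides φ(83) = 83 − 1 = 82 = 2 · 41.
Divisors of 82: 1, 2, 41, 82.
Test each divisor d:
56^1 ≡ 56
56^2 ≡ 65
56^41 ≡ 82
56^82 ≡ 1
Hence ord(56) = 82.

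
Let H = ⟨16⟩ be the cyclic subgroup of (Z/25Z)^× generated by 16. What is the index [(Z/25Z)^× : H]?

4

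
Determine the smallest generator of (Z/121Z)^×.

2

φ(121) = φ(11^2) = 11·(11−1) = 110 = 2 · 5 · 11.
Test candidates g = 2, 3, … against the prime factors q ∈ {2, 5, 11} of φ(121): g is a generator iff g^(110/q) ≢ 1 for every such q.
g = 2: 2^55 ≡ 120; 2^22 ≡ 81; 2^10 ≡ 56 — none is 1, so 2 is a primitive root.
Hence the least primitive root of 121 is 2.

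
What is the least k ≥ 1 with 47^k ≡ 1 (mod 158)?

78

By Lagrange's theorem, ord_158(47) divides φ(158) = φ(2)·φ(79) = 1·78 = 78 = 2 · 3 · 13.
Divisors of 78: 1, 2, 3, 6, 13, 26, 39, 78.
Check 47^d mod 158 for each divisor in increasing order:
47^1 ≡ 47 (mod 158)
47^2 ≡ 155 (mod 158)
47^3 ≡ 17 (mod 158)
47^6 ≡ 131 (mod 158)
47^13 ≡ 135 (mod 158)
47^26 ≡ 55 (mod 158)
47^39 ≡ 157 (mod 158)
47^78 ≡ 1 (mod 158) ✓
So ord_158(47) = 78.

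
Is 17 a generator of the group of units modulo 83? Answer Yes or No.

No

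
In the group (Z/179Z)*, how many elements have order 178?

φ(179) = 179 − 1 = 178 = 2 · 89.
In a cyclic group of order 178, there are φ(d) elements of order d for each divisor d of 178, and zero for non-divisors.
178 = 2 · 89 divides 178, and φ(178) = 88.

88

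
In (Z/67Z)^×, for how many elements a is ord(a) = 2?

1

φ(67) = 67 − 1 = 66 = 2 · 3 · 11.
Since (Z/67Z)^× is cyclic of order 66, the number of elements of order d is φ(d) when d | 66 and 0 otherwise.
2 | 66, and φ(2) = 2 − 1 = 1.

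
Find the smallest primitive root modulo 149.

2

φ(149) = 149 − 1 = 148 = 2^2 · 37.
g is a primitive root iff g^(148/q) ≢ 1 (mod 149) for each prime q ∈ {2, 37}.
g = 2: 2^74 ≡ 148; 2^4 ≡ 16 — none is 1, so 2 is a primitive root.
Hence the least primitive root of 149 is 2.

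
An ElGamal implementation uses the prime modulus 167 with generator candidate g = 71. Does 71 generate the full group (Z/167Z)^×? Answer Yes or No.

Yes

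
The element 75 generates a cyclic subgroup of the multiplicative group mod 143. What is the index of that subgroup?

4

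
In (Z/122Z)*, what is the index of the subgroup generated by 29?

5

ord(29) | φ(122) = φ(2)·φ(61) = 1·60 = 60 = 2^2 · 3 · 5.
Divisors of 60: 1, 2, 3, 4, 5, 6, 10, 12, 15, 20, 30, 60.
Test each divisor d:
29^1 ≡ 29 (mod 122)
29^2 ≡ 109 (mod 122)
29^3 ≡ 111 (mod 122)
29^4 ≡ 47 (mod 122)
29^5 ≡ 21 (mod 122)
29^6 ≡ 121 (mod 122)
29^10 ≡ 75 (mod 122)
29^12 ≡ 1 (mod 122) ✓
The order of 29 is 12, so the subgroup it generates has 12 elements.
Index = |(Z/122Z)^×| / |⟨29⟩| = 60 / 12 = 5.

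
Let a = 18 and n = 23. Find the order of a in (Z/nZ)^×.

11

By Lagrange's theorem, ord_23(18) divides φ(23) = 23 − 1 = 22 = 2 · 11.
Divisors of 22: 1, 2, 11, 22.
Check 18^d mod 23 for each divisor in increasing order:
18^1 ≡ 18 (mod 23)
18^2 ≡ 2 (mod 23)
18^11 ≡ 1 (mod 23) ✓
The smallest such exponent is 11, so the order of 18 is 11.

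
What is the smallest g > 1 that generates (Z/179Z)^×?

2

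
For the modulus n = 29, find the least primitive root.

φ(29) = 29 − 1 = 28 = 2^2 · 7.
Test candidates g = 2, 3, … against the prime factors q ∈ {2, 7} of φ(29): g is a generator iff g^(28/q) ≢ 1 for every such q.
g = 2: 2^14 ≡ 28; 2^4 ≡ 16 — none is 1, so 2 is a primitive root.
The smallest primitive root modulo 29 is 2.

2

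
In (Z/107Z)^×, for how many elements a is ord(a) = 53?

52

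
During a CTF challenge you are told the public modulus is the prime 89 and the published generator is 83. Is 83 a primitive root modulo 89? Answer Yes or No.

φ(89) = 89 − 1 = 88 = 2^3 · 11.
An element g generates (Z/89Z)^× iff g^(88/q) ≢ 1 (mod 89) for each prime q ∈ {2, 11}.
83^44 ≡ 88 (mod 89)  [q = 2: ≢ 1 ✓]
83^8 ≡ 8 (mod 89)  [q = 11: ≢ 1 ✓]
All checks pass, so 83 has order 88 and is a primitive root modulo 89.

Yes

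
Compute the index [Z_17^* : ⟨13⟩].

4

The order of 13 must divide φ(17) = 17 − 1 = 16 = 2^4.
Divisors of 16: 1, 2, 4, 8, 16.
Evaluate successive powers at the divisors of 16:
13^1 ≡ 13 (mod 17)
13^2 ≡ 16 (mod 17)
13^4 ≡ 1 (mod 17) ✓
So ord_17(13) = 4, hence |⟨13⟩| = 4.
The index is φ(17) / ord(13) = 16 / 4 = 4.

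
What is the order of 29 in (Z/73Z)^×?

The order of 29 must divide φ(73) = 73 − 1 = 72 = 2^3 · 3^2.
Divisors of 72: 1, 2, 3, 4, 6, 8, 9, 12, 18, 24, 36, 72.
Test each divisor d:
29^1 ≡ 29 (mod 73)
29^2 ≡ 38 (mod 73)
29^3 ≡ 7 (mod 73)
29^4 ≡ 57 (mod 73)
29^6 ≡ 49 (mod 73)
29^8 ≡ 37 (mod 73)
29^9 ≡ 51 (mod 73)
29^12 ≡ 65 (mod 73)
29^18 ≡ 46 (mod 73)
29^24 ≡ 64 (mod 73)
29^36 ≡ 72 (mod 73)
29^72 ≡ 1 (mod 73) ✓
Therefore the multiplicative order of 29 modulo 73 is 72.

72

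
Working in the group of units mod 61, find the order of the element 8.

Since 8 ∈ (Z/61Z)^×, its order divides φ(61) = 61 − 1 = 60 = 2^2 · 3 · 5.
Divisors of 60: 1, 2, 3, 4, 5, 6, 10, 12, 15, 20, 30, 60.
Test each divisor d:
8^1 ≡ 8 (mod 61)
8^2 ≡ 3 (mod 61)
8^3 ≡ 24 (mod 61)
8^4 ≡ 9 (mod 61)
8^5 ≡ 11 (mod 61)
8^6 ≡ 27 (mod 61)
8^10 ≡ 60 (mod 61)
8^12 ≡ 58 (mod 61)
8^15 ≡ 50 (mod 61)
8^20 ≡ 1 (mod 61) ✓
The smallest such exponent is 20, so the order of 8 is 20.

20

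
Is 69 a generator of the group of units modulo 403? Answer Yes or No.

No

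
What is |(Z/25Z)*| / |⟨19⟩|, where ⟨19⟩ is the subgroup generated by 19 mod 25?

2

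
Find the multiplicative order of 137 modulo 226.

112

Since 137 ∈ (Z/226Z)^×, its order divides φ(226) = φ(2)·φ(113) = 1·112 = 112 = 2^4 · 7.
Divisors of 112: 1, 2, 4, 7, 8, 14, 16, 28, 56, 112.
Compute 137^d (mod 226) for the divisors d until we hit 1:
137^1 ≡ 137
137^2 ≡ 11
137^4 ≡ 121
137^7 ≡ 191
137^8 ≡ 177
137^14 ≡ 95
137^16 ≡ 141
137^28 ≡ 211
137^56 ≡ 225
137^112 ≡ 1
The smallest such exponent is 112, so the order of 137 is 112.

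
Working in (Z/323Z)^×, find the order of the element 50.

6

Since 50 ∈ (Z/323Z)^×, its order divides φ(323) = φ(17·19) = (17−1)·(19−1) = 16·18 = 288 = 2^5 · 3^2.
Divisors of 288: 1, 2, 3, 4, 6, 8, 9, 12, 16, 18, 24, 32, 36, 48, 72, 96, 144, 288.
Compute 50^d (mod 323) for the divisors d until we hit 1:
50^1 ≡ 50
50^2 ≡ 239
50^3 ≡ 322
50^4 ≡ 273
50^6 ≡ 1
The smallest such exponent is 6, so the order of 50 is 6.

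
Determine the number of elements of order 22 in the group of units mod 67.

10

φ(67) = 67 − 1 = 66 = 2 · 3 · 11.
In a cyclic group of order 66, there are φ(d) elements of order d for each divisor d of 66, and zero for non-divisors.
22 = 2 · 11 divides 66, and φ(22) = 10.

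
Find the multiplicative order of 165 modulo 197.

The order of 165 must divide φ(197) = 197 − 1 = 196 = 2^2 · 7^2.
Divisors of 196: 1, 2, 4, 7, 14, 28, 49, 98, 196.
Check 165^d mod 197 for each divisor in increasing order:
165^1 ≡ 165 (mod 197)
165^2 ≡ 39 (mod 197)
165^4 ≡ 142 (mod 197)
165^7 ≡ 84 (mod 197)
165^14 ≡ 161 (mod 197)
165^28 ≡ 114 (mod 197)
165^49 ≡ 14 (mod 197)
165^98 ≡ 196 (mod 197)
165^196 ≡ 1 (mod 197) ✓
The smallest such exponent is 196, so the order of 165 is 196.

196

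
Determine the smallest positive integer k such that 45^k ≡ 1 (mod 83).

Since 45 ∈ (Z/83Z)^×, its order divides φ(83) = 83 − 1 = 82 = 2 · 41.
Divisors of 82: 1, 2, 41, 82.
Evaluate successive powers at the divisors of 82:
45^1 ≡ 45 (mod 83)
45^2 ≡ 33 (mod 83)
45^41 ≡ 82 (mod 83)
45^82 ≡ 1 (mod 83) ✓
Therefore the multiplicative order of 45 modulo 83 is 82.

82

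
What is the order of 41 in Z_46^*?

11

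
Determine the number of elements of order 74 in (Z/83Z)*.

0

φ(83) = 83 − 1 = 82 = 2 · 41.
Since (Z/83Z)^× is cyclic of order 82, the number of elements of order d is φ(d) when d | 82 and 0 otherwise.
74 does not divide 82, so no element of (Z/83Z)^× has order 74.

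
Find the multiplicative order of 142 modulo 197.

49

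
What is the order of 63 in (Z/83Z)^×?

41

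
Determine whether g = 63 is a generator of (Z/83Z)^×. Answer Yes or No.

No

φ(83) = 83 − 1 = 82 = 2 · 41.
63 is a primitive root mod 83 iff 63^(φ(83)/q) ≢ 1 for every prime q | φ(83), i.e. q ∈ {2, 41}.
63^41 ≡ 1 (mod 83)  [q = 2: ≡ 1 ✗]
63^2 ≡ 68 (mod 83)  [q = 41: ≢ 1 ✓]
63^41 ≡ 1 shows ord(63) | 41, strictly less than φ(83); not a primitive root.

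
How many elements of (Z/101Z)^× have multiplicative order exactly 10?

4

φ(101) = 101 − 1 = 100 = 2^2 · 5^2.
In a cyclic group of order 100, there are φ(d) elements of order d for each divisor d of 100, and zero for non-divisors.
10 = 2 · 5 divides 100, and φ(10) = 4.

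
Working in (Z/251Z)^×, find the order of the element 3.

125

The order of 3 must divide φ(251) = 251 − 1 = 250 = 2 · 5^3.
Divisors of 250: 1, 2, 5, 10, 25, 50, 125, 250.
Evaluate successive powers at the divisors of 250:
3^1 ≡ 3
3^2 ≡ 9
3^5 ≡ 243
3^10 ≡ 64
3^25 ≡ 113
3^50 ≡ 219
3^125 ≡ 1
Hence ord(3) = 125.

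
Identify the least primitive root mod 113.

3

φ(113) = 113 − 1 = 112 = 2^4 · 7.
g is a primitive root iff g^(112/q) ≢ 1 (mod 113) for each prime q ∈ {2, 7}.
g = 2: 2^56 ≡ 1 — hits 1, so not a primitive root.
g = 3: 3^56 ≡ 112; 3^16 ≡ 49 — none is 1, so 3 is a primitive root.
Hence the least primitive root of 113 is 3.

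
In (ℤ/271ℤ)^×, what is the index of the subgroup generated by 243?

45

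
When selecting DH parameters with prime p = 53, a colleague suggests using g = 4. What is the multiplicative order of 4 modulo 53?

26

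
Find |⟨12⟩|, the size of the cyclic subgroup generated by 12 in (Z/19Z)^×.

6

Since 12 ∈ (Z/19Z)^×, its order divides φ(19) = 19 − 1 = 18 = 2 · 3^2.
Divisors of 18: 1, 2, 3, 6, 9, 18.
Compute 12^d (mod 19) for the divisors d until we hit 1:
12^1 ≡ 12
12^2 ≡ 11
12^3 ≡ 18
12^6 ≡ 1
The smallest such exponent is 6, so the order of 12 is 6.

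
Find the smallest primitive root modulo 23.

φ(23) = 23 − 1 = 22 = 2 · 11.
g is a primitive root iff g^(22/q) ≢ 1 (mod 23) for each prime q ∈ {2, 11}.
g = 2: 2^11 ≡ 1 — hits 1, so not a primitive root.
g = 3: 3^11 ≡ 1 — hits 1, so not a primitive root.
g = 4: 4^11 ≡ 1 — hits 1, so not a primitive root.
g = 5: 5^11 ≡ 22; 5^2 ≡ 2 — none is 1, so 5 is a primitive root.
So 5 is the smallest generator of (Z/23Z)^×.

5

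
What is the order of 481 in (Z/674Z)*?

84

The order of 481 must divide φ(674) = φ(2)·φ(337) = 1·336 = 336 = 2^4 · 3 · 7.
Divisors of 336: 1, 2, 3, 4, 6, 7, 8, 12, 14, 16, 21, 24, 28, 42, 48, 56, 84, 112, 168, 336.
Evaluate successive powers at the divisors of 336:
481^1 ≡ 481 (mod 674)
481^2 ≡ 179 (mod 674)
481^3 ≡ 501 (mod 674)
481^4 ≡ 363 (mod 674)
481^6 ≡ 273 (mod 674)
481^7 ≡ 557 (mod 674)
481^8 ≡ 339 (mod 674)
481^12 ≡ 389 (mod 674)
481^14 ≡ 209 (mod 674)
481^16 ≡ 341 (mod 674)
481^21 ≡ 485 (mod 674)
481^24 ≡ 345 (mod 674)
481^28 ≡ 545 (mod 674)
481^42 ≡ 673 (mod 674)
481^48 ≡ 401 (mod 674)
481^56 ≡ 465 (mod 674)
481^84 ≡ 1 (mod 674) ✓
The smallest such exponent is 84, so the order of 481 is 84.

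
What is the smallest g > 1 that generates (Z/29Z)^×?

φ(29) = 29 − 1 = 28 = 2^2 · 7.
g is a primitive root iff g^(28/q) ≢ 1 (mod 29) for each prime q ∈ {2, 7}.
g = 2: 2^14 ≡ 28; 2^4 ≡ 16 — none is 1, so 2 is a primitive root.
Hence the least primitive root of 29 is 2.

2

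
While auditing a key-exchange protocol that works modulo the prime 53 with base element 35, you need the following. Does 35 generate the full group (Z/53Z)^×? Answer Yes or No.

Yes

φ(53) = 53 − 1 = 52 = 2^2 · 13.
35 is a primitive root mod 53 iff 35^(φ(53)/q) ≢ 1 for every prime q | φ(53), i.e. q ∈ {2, 13}.
35^26 ≡ 52 (mod 53)  [q = 2: ≢ 1 ✓]
35^4 ≡ 36 (mod 53)  [q = 13: ≢ 1 ✓]
Every test exponent gives a nontrivial residue, hence 35 generates the full group.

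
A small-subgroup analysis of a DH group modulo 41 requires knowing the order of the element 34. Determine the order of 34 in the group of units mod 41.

40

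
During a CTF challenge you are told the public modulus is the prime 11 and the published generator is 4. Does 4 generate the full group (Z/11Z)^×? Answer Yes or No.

No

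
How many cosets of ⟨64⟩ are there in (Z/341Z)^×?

60

The order of 64 must divide φ(341) = φ(11·31) = (11−1)·(31−1) = 10·30 = 300 = 2^2 · 3 · 5^2.
Divisors of 300: 1, 2, 3, 4, 5, 6, 10, 12, 15, 20, 25, 30, 50, 60, 75, 100, 150, 300.
Test each divisor d:
64^1 ≡ 64 (mod 341)
64^2 ≡ 4 (mod 341)
64^3 ≡ 256 (mod 341)
64^4 ≡ 16 (mod 341)
64^5 ≡ 1 (mod 341) ✓
Thus |⟨64⟩| = ord(64) = 5.
Index = |(Z/341Z)^×| / |⟨64⟩| = 300 / 5 = 60.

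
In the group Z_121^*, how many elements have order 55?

φ(121) = φ(11^2) = 11·(11−1) = 110 = 2 · 5 · 11.
In a cyclic group of order 110, there are φ(d) elements of order d for each divisor d of 110, and zero for non-divisors.
55 = 5 · 11 divides 110, and φ(55) = 40.

40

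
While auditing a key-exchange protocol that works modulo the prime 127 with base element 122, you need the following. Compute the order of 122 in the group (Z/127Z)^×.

21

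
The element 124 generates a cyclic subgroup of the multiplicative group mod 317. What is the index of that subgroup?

The order of 124 must divide φ(317) = 317 − 1 = 316 = 2^2 · 79.
Divisors of 316: 1, 2, 4, 79, 158, 316.
Check 124^d mod 317 for each divisor in increasing order:
124^1 ≡ 124
124^2 ≡ 160
124^4 ≡ 240
124^79 ≡ 316
124^158 ≡ 1
Thus |⟨124⟩| = ord(124) = 158.
[(Z/317Z)^× : ⟨124⟩] = 316/158 = 2.

2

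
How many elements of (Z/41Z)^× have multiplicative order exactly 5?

4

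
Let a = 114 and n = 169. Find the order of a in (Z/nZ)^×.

78

By Lagrange's theorem, ord_169(114) divides φ(169) = φ(13^2) = 13·(13−1) = 156 = 2^2 · 3 · 13.
Divisors of 156: 1, 2, 3, 4, 6, 12, 13, 26, 39, 52, 78, 156.
Check 114^d mod 169 for each divisor in increasing order:
114^1 ≡ 114
114^2 ≡ 152
114^3 ≡ 90
114^4 ≡ 120
114^6 ≡ 157
114^12 ≡ 144
114^13 ≡ 23
114^26 ≡ 22
114^39 ≡ 168
114^52 ≡ 146
114^78 ≡ 1
Hence ord(114) = 78.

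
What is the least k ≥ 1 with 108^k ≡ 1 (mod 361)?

The order of 108 must divide φ(361) = φ(19^2) = 19·(19−1) = 342 = 2 · 3^2 · 19.
Divisors of 342: 1, 2, 3, 6, 9, 18, 19, 38, 57, 114, 171, 342.
Check 108^d mod 361 for each divisor in increasing order:
108^1 ≡ 108 (mod 361)
108^2 ≡ 112 (mod 361)
108^3 ≡ 183 (mod 361)
108^6 ≡ 277 (mod 361)
108^9 ≡ 151 (mod 361)
108^18 ≡ 58 (mod 361)
108^19 ≡ 127 (mod 361)
108^38 ≡ 245 (mod 361)
108^57 ≡ 69 (mod 361)
108^114 ≡ 68 (mod 361)
108^171 ≡ 360 (mod 361)
108^342 ≡ 1 (mod 361) ✓
The smallest such exponent is 342, so the order of 108 is 342.

342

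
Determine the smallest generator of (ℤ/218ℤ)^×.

11

φ(218) = φ(2)·φ(109) = 1·108 = 108 = 2^2 · 3^3.
g is a primitive root iff g^(108/q) ≢ 1 (mod 218) for each prime q ∈ {2, 3}.
g = 2: gcd(2, 218) = 2 > 1, not a unit — skip.
g = 3: 3^54 ≡ 1 — hits 1, so not a primitive root.
g = 4: gcd(4, 218) = 2 > 1, not a unit — skip.
g = 5: 5^54 ≡ 1 — hits 1, so not a primitive root.
g = 6: gcd(6, 218) = 2 > 1, not a unit — skip.
g = 7: 7^54 ≡ 1 — hits 1, so not a primitive root.
g = 8: gcd(8, 218) = 2 > 1, not a unit — skip.
g = 9: 9^54 ≡ 1 — hits 1, so not a primitive root.
g = 10: gcd(10, 218) = 2 > 1, not a unit — skip.
g = 11: 11^54 ≡ 217; 11^36 ≡ 45 — none is 1, so 11 is a primitive root.
The smallest primitive root modulo 218 is 11.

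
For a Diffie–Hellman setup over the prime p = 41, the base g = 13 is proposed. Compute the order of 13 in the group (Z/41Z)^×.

40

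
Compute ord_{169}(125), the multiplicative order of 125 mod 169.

52

ord(125) | φ(169) = φ(13^2) = 13·(13−1) = 156 = 2^2 · 3 · 13.
Divisors of 156: 1, 2, 3, 4, 6, 12, 13, 26, 39, 52, 78, 156.
Compute 125^d (mod 169) for the divisors d until we hit 1:
125^1 ≡ 125 (mod 169)
125^2 ≡ 77 (mod 169)
125^3 ≡ 161 (mod 169)
125^4 ≡ 14 (mod 169)
125^6 ≡ 64 (mod 169)
125^12 ≡ 40 (mod 169)
125^13 ≡ 99 (mod 169)
125^26 ≡ 168 (mod 169)
125^39 ≡ 70 (mod 169)
125^52 ≡ 1 (mod 169) ✓
The smallest such exponent is 52, so the order of 125 is 52.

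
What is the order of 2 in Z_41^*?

ord(2) | φ(41) = 41 − 1 = 40 = 2^3 · 5.
Divisors of 40: 1, 2, 4, 5, 8, 10, 20, 40.
Evaluate successive powers at the divisors of 40:
2^1 ≡ 2 (mod 41)
2^2 ≡ 4 (mod 41)
2^4 ≡ 16 (mod 41)
2^5 ≡ 32 (mod 41)
2^8 ≡ 10 (mod 41)
2^10 ≡ 40 (mod 41)
2^20 ≡ 1 (mod 41) ✓
Therefore the multiplicative order of 2 modulo 41 is 20.

20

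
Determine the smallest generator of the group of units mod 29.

2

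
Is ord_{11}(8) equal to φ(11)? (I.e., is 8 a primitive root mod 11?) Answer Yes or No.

Yes

φ(11) = 11 − 1 = 10 = 2 · 5.
An element g generates (Z/11Z)^× iff g^(10/q) ≢ 1 (mod 11) for each prime q ∈ {2, 5}.
8^5 ≡ 10 (mod 11)  [q = 2: ≢ 1 ✓]
8^2 ≡ 9 (mod 11)  [q = 5: ≢ 1 ✓]
None equal 1, so ord_11(8) = 10: 8 is a primitive root.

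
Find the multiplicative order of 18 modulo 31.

15

Since 18 ∈ (Z/31Z)^×, its order divides φ(31) = 31 − 1 = 30 = 2 · 3 · 5.
Divisors of 30: 1, 2, 3, 5, 6, 10, 15, 30.
Check 18^d mod 31 for each divisor in increasing order:
18^1 ≡ 18
18^2 ≡ 14
18^3 ≡ 4
18^5 ≡ 25
18^6 ≡ 16
18^10 ≡ 5
18^15 ≡ 1
Therefore the multiplicative order of 18 modulo 31 is 15.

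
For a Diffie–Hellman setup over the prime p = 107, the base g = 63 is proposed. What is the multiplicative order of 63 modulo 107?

Since 63 ∈ (Z/107Z)^×, its order divides φ(107) = 107 − 1 = 106 = 2 · 53.
Divisors of 106: 1, 2, 53, 106.
Check 63^d mod 107 for each divisor in increasing order:
63^1 ≡ 63 (mod 107)
63^2 ≡ 10 (mod 107)
63^53 ≡ 106 (mod 107)
63^106 ≡ 1 (mod 107) ✓
Therefore the multiplicative order of 63 modulo 107 is 106.

106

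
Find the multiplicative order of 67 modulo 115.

44

Since 67 ∈ (Z/115Z)^×, its order divides φ(115) = φ(5·23) = (5−1)·(23−1) = 4·22 = 88 = 2^3 · 11.
Divisors of 88: 1, 2, 4, 8, 11, 22, 44, 88.
Test each divisor d:
67^1 ≡ 67
67^2 ≡ 4
67^4 ≡ 16
67^8 ≡ 26
67^11 ≡ 68
67^22 ≡ 24
67^44 ≡ 1
So ord_115(67) = 44.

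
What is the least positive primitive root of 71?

φ(71) = 71 − 1 = 70 = 2 · 5 · 7.
Test candidates g = 2, 3, … against the prime factors q ∈ {2, 5, 7} of φ(71): g is a generator iff g^(70/q) ≢ 1 for every such q.
g = 2: 2^35 ≡ 1 — hits 1, so not a primitive root.
g = 3: 3^35 ≡ 1 — hits 1, so not a primitive root.
g = 4: 4^35 ≡ 1 — hits 1, so not a primitive root.
g = 5: 5^35 ≡ 1 — hits 1, so not a primitive root.
g = 6: 6^35 ≡ 1 — hits 1, so not a primitive root.
g = 7: 7^35 ≡ 70; 7^14 ≡ 54; 7^10 ≡ 45 — none is 1, so 7 is a primitive root.
Hence the least primitive root of 71 is 7.

7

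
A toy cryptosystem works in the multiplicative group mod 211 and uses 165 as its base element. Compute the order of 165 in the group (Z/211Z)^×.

210

ord(165) | φ(211) = 211 − 1 = 210 = 2 · 3 · 5 · 7.
Divisors of 210: 1, 2, 3, 5, 6, 7, 10, 14, 15, 21, 30, 35, 42, 70, 105, 210.
Compute 165^d (mod 211) for the divisors d until we hit 1:
165^1 ≡ 165 (mod 211)
165^2 ≡ 6 (mod 211)
165^3 ≡ 146 (mod 211)
165^5 ≡ 32 (mod 211)
165^6 ≡ 5 (mod 211)
165^7 ≡ 192 (mod 211)
165^10 ≡ 180 (mod 211)
165^14 ≡ 150 (mod 211)
165^15 ≡ 63 (mod 211)
165^21 ≡ 104 (mod 211)
165^30 ≡ 171 (mod 211)
165^35 ≡ 197 (mod 211)
165^42 ≡ 55 (mod 211)
165^70 ≡ 196 (mod 211)
165^105 ≡ 210 (mod 211)
165^210 ≡ 1 (mod 211) ✓
Therefore the multiplicative order of 165 modulo 211 is 210.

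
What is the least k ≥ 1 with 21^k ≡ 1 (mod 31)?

30

By Lagrange's theorem, ord_31(21) divides φ(31) = 31 − 1 = 30 = 2 · 3 · 5.
Divisors of 30: 1, 2, 3, 5, 6, 10, 15, 30.
Test each divisor d:
21^1 ≡ 21
21^2 ≡ 7
21^3 ≡ 23
21^5 ≡ 6
21^6 ≡ 2
21^10 ≡ 5
21^15 ≡ 30
21^30 ≡ 1
Therefore the multiplicative order of 21 modulo 31 is 30.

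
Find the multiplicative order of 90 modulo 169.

26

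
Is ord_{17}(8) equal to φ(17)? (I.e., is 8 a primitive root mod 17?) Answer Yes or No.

φ(17) = 17 − 1 = 16 = 2^4.
Test 8^(16/q) mod 17 for each prime factor q of 16:
8^8 ≡ 1 (mod 17)  [q = 2: ≡ 1 ✗]
8^8 ≡ 1 shows ord(8) | 8, strictly less than φ(17); not a primitive root.

No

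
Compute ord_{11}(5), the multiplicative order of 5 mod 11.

ord(5) | φ(11) = 11 − 1 = 10 = 2 · 5.
Divisors of 10: 1, 2, 5, 10.
Evaluate successive powers at the divisors of 10:
5^1 ≡ 5 (mod 11)
5^2 ≡ 3 (mod 11)
5^5 ≡ 1 (mod 11) ✓
Therefore the multiplicative order of 5 modulo 11 is 5.

5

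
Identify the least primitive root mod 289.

φ(289) = φ(17^2) = 17·(17−1) = 272 = 2^4 · 17.
Test candidates g = 2, 3, … against the prime factors q ∈ {2, 17} of φ(289): g is a generator iff g^(272/q) ≢ 1 for every such q.
g = 2: 2^136 ≡ 1 — hits 1, so not a primitive root.
g = 3: 3^136 ≡ 288; 3^16 ≡ 171 — none is 1, so 3 is a primitive root.
So 3 is the smallest generator of (Z/289Z)^×.

3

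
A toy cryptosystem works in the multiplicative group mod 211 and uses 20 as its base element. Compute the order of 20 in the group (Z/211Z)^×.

105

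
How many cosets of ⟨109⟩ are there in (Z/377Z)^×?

By Lagrange's theorem, ord_377(109) divides φ(377) = φ(13·29) = (13−1)·(29−1) = 12·28 = 336 = 2^4 · 3 · 7.
Divisors of 336: 1, 2, 3, 4, 6, 7, 8, 12, 14, 16, 21, 24, 28, 42, 48, 56, 84, 112, 168, 336.
Test each divisor d:
109^1 ≡ 109 (mod 377)
109^2 ≡ 194 (mod 377)
109^3 ≡ 34 (mod 377)
109^4 ≡ 313 (mod 377)
109^6 ≡ 25 (mod 377)
109^7 ≡ 86 (mod 377)
109^8 ≡ 326 (mod 377)
109^12 ≡ 248 (mod 377)
109^14 ≡ 233 (mod 377)
109^16 ≡ 339 (mod 377)
109^21 ≡ 57 (mod 377)
109^24 ≡ 53 (mod 377)
109^28 ≡ 1 (mod 377) ✓
The order of 109 is 28, so the subgroup it generates has 28 elements.
The index is φ(377) / ord(109) = 336 / 28 = 12.

12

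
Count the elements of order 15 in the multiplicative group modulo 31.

8

φ(31) = 31 − 1 = 30 = 2 · 3 · 5.
(Z/31Z)^× is cyclic (|G| = 30); a cyclic group of order m has exactly φ(d) elements of each order d | m, and none otherwise.
15 = 3 · 5 divides 30, and φ(15) = 8.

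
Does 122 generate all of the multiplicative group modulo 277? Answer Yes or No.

φ(277) = 277 − 1 = 276 = 2^2 · 3 · 23.
An element g generates (Z/277Z)^× iff g^(276/q) ≢ 1 (mod 277) for each prime q ∈ {2, 3, 23}.
122^138 ≡ 1 (mod 277)  [q = 2: ≡ 1 ✗]
122^92 ≡ 1 (mod 277)  [q = 3: ≡ 1 ✗]
122^12 ≡ 175 (mod 277)  [q = 23: ≢ 1 ✓]
The check at q = 2 fails, so 122 generates a proper subgroup.

No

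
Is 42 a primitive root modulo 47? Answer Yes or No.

No

φ(47) = 47 − 1 = 46 = 2 · 23.
An element g generates (Z/47Z)^× iff g^(46/q) ≢ 1 (mod 47) for each prime q ∈ {2, 23}.
42^23 ≡ 1 (mod 47)  [q = 2: ≡ 1 ✗]
42^2 ≡ 25 (mod 47)  [q = 23: ≢ 1 ✓]
The check at q = 2 fails, so 42 generates a proper subgroup.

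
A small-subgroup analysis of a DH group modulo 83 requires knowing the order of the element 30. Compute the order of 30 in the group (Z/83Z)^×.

41

Since 30 ∈ (Z/83Z)^×, its order divides φ(83) = 83 − 1 = 82 = 2 · 41.
Divisors of 82: 1, 2, 41, 82.
Evaluate successive powers at the divisors of 82:
30^1 ≡ 30 (mod 83)
30^2 ≡ 70 (mod 83)
30^41 ≡ 1 (mod 83) ✓
Hence ord(30) = 41.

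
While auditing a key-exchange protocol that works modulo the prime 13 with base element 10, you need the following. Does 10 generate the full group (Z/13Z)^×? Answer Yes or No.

φ(13) = 13 − 1 = 12 = 2^2 · 3.
10 is a primitive root mod 13 iff 10^(φ(13)/q) ≢ 1 for every prime q | φ(13), i.e. q ∈ {2, 3}.
10^6 ≡ 1 (mod 13)  [q = 2: ≡ 1 ✗]
10^4 ≡ 3 (mod 13)  [q = 3: ≢ 1 ✓]
The check at q = 2 fails, so 10 generates a proper subgroup.

No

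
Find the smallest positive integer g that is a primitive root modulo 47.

5

φ(47) = 47 − 1 = 46 = 2 · 23.
g is a primitive root iff g^(46/q) ≢ 1 (mod 47) for each prime q ∈ {2, 23}.
g = 2: 2^23 ≡ 1 — hits 1, so not a primitive root.
g = 3: 3^23 ≡ 1 — hits 1, so not a primitive root.
g = 4: 4^23 ≡ 1 — hits 1, so not a primitive root.
g = 5: 5^23 ≡ 46; 5^2 ≡ 25 — none is 1, so 5 is a primitive root.
So 5 is the smallest generator of (Z/47Z)^×.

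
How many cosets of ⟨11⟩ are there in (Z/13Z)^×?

1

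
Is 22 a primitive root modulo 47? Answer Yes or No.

Yes

φ(47) = 47 − 1 = 46 = 2 · 23.
An element g generates (Z/47Z)^× iff g^(46/q) ≢ 1 (mod 47) for each prime q ∈ {2, 23}.
22^23 ≡ 46 (mod 47)  [q = 2: ≢ 1 ✓]
22^2 ≡ 14 (mod 47)  [q = 23: ≢ 1 ✓]
Every test exponent gives a nontrivial residue, hence 22 generates the full group.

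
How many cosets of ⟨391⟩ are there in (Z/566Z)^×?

3

Since 391 ∈ (Z/566Z)^×, its order divides φ(566) = φ(2)·φ(283) = 1·282 = 282 = 2 · 3 · 47.
Divisors of 282: 1, 2, 3, 6, 47, 94, 141, 282.
Check 391^d mod 566 for each divisor in increasing order:
391^1 ≡ 391
391^2 ≡ 61
391^3 ≡ 79
391^6 ≡ 15
391^47 ≡ 565
391^94 ≡ 1
So ord_566(391) = 94, hence |⟨391⟩| = 94.
[(Z/566Z)^× : ⟨391⟩] = 282/94 = 3.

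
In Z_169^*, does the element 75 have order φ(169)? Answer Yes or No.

No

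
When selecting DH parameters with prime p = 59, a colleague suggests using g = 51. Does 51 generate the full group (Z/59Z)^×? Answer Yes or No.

φ(59) = 59 − 1 = 58 = 2 · 29.
51 is a primitive root mod 59 iff 51^(φ(59)/q) ≢ 1 for every prime q | φ(59), i.e. q ∈ {2, 29}.
51^29 ≡ 1 (mod 59)  [q = 2: ≡ 1 ✗]
51^2 ≡ 5 (mod 59)  [q = 29: ≢ 1 ✓]
51^29 ≡ 1 shows ord(51) | 29, strictly less than φ(59); not a primitive root.

No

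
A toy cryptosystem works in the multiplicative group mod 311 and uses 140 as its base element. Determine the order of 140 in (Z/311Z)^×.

31

ord(140) | φ(311) = 311 − 1 = 310 = 2 · 5 · 31.
Divisors of 310: 1, 2, 5, 10, 31, 62, 155, 310.
Compute 140^d (mod 311) for the divisors d until we hit 1:
140^1 ≡ 140 (mod 311)
140^2 ≡ 7 (mod 311)
140^5 ≡ 18 (mod 311)
140^10 ≡ 13 (mod 311)
140^31 ≡ 1 (mod 311) ✓
Therefore the multiplicative order of 140 modulo 311 is 31.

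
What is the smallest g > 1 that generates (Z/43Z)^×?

3

φ(43) = 43 − 1 = 42 = 2 · 3 · 7.
Test candidates g = 2, 3, … against the prime factors q ∈ {2, 3, 7} of φ(43): g is a generator iff g^(42/q) ≢ 1 for every such q.
g = 2: 2^21 ≡ 42; 2^14 ≡ 1 — hits 1, so not a primitive root.
g = 3: 3^21 ≡ 42; 3^14 ≡ 36; 3^6 ≡ 41 — none is 1, so 3 is a primitive root.
The smallest primitive root modulo 43 is 3.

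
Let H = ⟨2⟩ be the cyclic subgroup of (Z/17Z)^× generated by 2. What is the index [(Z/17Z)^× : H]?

2

By Lagrange's theorem, ord_17(2) divides φ(17) = 17 − 1 = 16 = 2^4.
Divisors of 16: 1, 2, 4, 8, 16.
Test each divisor d:
2^1 ≡ 2 (mod 17)
2^2 ≡ 4 (mod 17)
2^4 ≡ 16 (mod 17)
2^8 ≡ 1 (mod 17) ✓
So ord_17(2) = 8, hence |⟨2⟩| = 8.
Index = |(Z/17Z)^×| / |⟨2⟩| = 16 / 8 = 2.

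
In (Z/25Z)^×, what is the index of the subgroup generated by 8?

By Lagrange's theorem, ord_25(8) divides φ(25) = φ(5^2) = 5·(5−1) = 20 = 2^2 · 5.
Divisors of 20: 1, 2, 4, 5, 10, 20.
Compute 8^d (mod 25) for the divisors d until we hit 1:
8^1 ≡ 8 (mod 25)
8^2 ≡ 14 (mod 25)
8^4 ≡ 21 (mod 25)
8^5 ≡ 18 (mod 25)
8^10 ≡ 24 (mod 25)
8^20 ≡ 1 (mod 25) ✓
The order of 8 is 20, so the subgroup it generates has 20 elements.
[(Z/25Z)^× : ⟨8⟩] = 20/20 = 1.

1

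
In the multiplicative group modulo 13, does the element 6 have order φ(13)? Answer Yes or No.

φ(13) = 13 − 1 = 12 = 2^2 · 3.
Test 6^(12/q) mod 13 for each prime factor q of 12:
6^6 ≡ 12 (mod 13)  [q = 2: ≢ 1 ✓]
6^4 ≡ 9 (mod 13)  [q = 3: ≢ 1 ✓]
Every test exponent gives a nontrivial residue, hence 6 generates the full group.

Yes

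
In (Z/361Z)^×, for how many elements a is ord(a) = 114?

φ(361) = φ(19^2) = 19·(19−1) = 342 = 2 · 3^2 · 19.
In a cyclic group of order 342, there are φ(d) elements of order d for each divisor d of 342, and zero for non-divisors.
114 = 2 · 3 · 19 divides 342, and φ(114) = 36.

36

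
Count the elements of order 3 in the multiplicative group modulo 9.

2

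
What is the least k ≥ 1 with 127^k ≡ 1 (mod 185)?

36

ord(127) | φ(185) = φ(5·37) = (5−1)·(37−1) = 4·36 = 144 = 2^4 · 3^2.
Divisors of 144: 1, 2, 3, 4, 6, 8, 9, 12, 16, 18, 24, 36, 48, 72, 144.
Test each divisor d:
127^1 ≡ 127 (mod 185)
127^2 ≡ 34 (mod 185)
127^3 ≡ 63 (mod 185)
127^4 ≡ 46 (mod 185)
127^6 ≡ 84 (mod 185)
127^8 ≡ 81 (mod 185)
127^9 ≡ 112 (mod 185)
127^12 ≡ 26 (mod 185)
127^16 ≡ 86 (mod 185)
127^18 ≡ 149 (mod 185)
127^24 ≡ 121 (mod 185)
127^36 ≡ 1 (mod 185) ✓
Therefore the multiplicative order of 127 modulo 185 is 36.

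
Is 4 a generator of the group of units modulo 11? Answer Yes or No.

φ(11) = 11 − 1 = 10 = 2 · 5.
It suffices to check that the order of 4 is not a proper divisor of 10: compute 4^(10/q) for q ∈ {2, 5}.
4^5 ≡ 1 (mod 11)  [q = 2: ≡ 1 ✗]
4^2 ≡ 5 (mod 11)  [q = 5: ≢ 1 ✓]
The check at q = 2 fails, so 4 generates a proper subgroup.

No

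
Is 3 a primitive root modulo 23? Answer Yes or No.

No

φ(23) = 23 − 1 = 22 = 2 · 11.
It suffices to check that the order of 3 is not a proper divisor of 22: compute 3^(22/q) for q ∈ {2, 11}.
3^11 ≡ 1 (mod 23)  [q = 2: ≡ 1 ✗]
3^2 ≡ 9 (mod 23)  [q = 11: ≢ 1 ✓]
Since 3^11 ≡ 1, the order of 3 divides 11 < 22, so 3 is not a primitive root.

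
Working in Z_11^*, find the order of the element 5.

5

ord(5) | φ(11) = 11 − 1 = 10 = 2 · 5.
Divisors of 10: 1, 2, 5, 10.
Check 5^d mod 11 for each divisor in increasing order:
5^1 ≡ 5 (mod 11)
5^2 ≡ 3 (mod 11)
5^5 ≡ 1 (mod 11) ✓
So ord_11(5) = 5.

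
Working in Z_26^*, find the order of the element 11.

12

By Lagrange's theorem, ord_26(11) divides φ(26) = φ(2)·φ(13) = 1·12 = 12 = 2^2 · 3.
Divisors of 12: 1, 2, 3, 4, 6, 12.
Evaluate successive powers at the divisors of 12:
11^1 ≡ 11 (mod 26)
11^2 ≡ 17 (mod 26)
11^3 ≡ 5 (mod 26)
11^4 ≡ 3 (mod 26)
11^6 ≡ 25 (mod 26)
11^12 ≡ 1 (mod 26) ✓
The smallest such exponent is 12, so the order of 11 is 12.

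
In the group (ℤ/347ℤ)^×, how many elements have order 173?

172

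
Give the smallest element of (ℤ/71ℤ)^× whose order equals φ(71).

7

φ(71) = 71 − 1 = 70 = 2 · 5 · 7.
g is a primitive root iff g^(70/q) ≢ 1 (mod 71) for each prime q ∈ {2, 5, 7}.
g = 2: 2^35 ≡ 1 — hits 1, so not a primitive root.
g = 3: 3^35 ≡ 1 — hits 1, so not a primitive root.
g = 4: 4^35 ≡ 1 — hits 1, so not a primitive root.
g = 5: 5^35 ≡ 1 — hits 1, so not a primitive root.
g = 6: 6^35 ≡ 1 — hits 1, so not a primitive root.
g = 7: 7^35 ≡ 70; 7^14 ≡ 54; 7^10 ≡ 45 — none is 1, so 7 is a primitive root.
The smallest primitive root modulo 71 is 7.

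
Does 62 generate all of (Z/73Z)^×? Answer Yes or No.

φ(73) = 73 − 1 = 72 = 2^3 · 3^2.
An element g generates (Z/73Z)^× iff g^(72/q) ≢ 1 (mod 73) for each prime q ∈ {2, 3}.
62^36 ≡ 72 (mod 73)  [q = 2: ≢ 1 ✓]
62^24 ≡ 8 (mod 73)  [q = 3: ≢ 1 ✓]
None equal 1, so ord_73(62) = 72: 62 is a primitive root.

Yes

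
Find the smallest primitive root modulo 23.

5

φ(23) = 23 − 1 = 22 = 2 · 11.
g is a primitive root iff g^(22/q) ≢ 1 (mod 23) for each prime q ∈ {2, 11}.
g = 2: 2^11 ≡ 1 — hits 1, so not a primitive root.
g = 3: 3^11 ≡ 1 — hits 1, so not a primitive root.
g = 4: 4^11 ≡ 1 — hits 1, so not a primitive root.
g = 5: 5^11 ≡ 22; 5^2 ≡ 2 — none is 1, so 5 is a primitive root.
So 5 is the smallest generator of (Z/23Z)^×.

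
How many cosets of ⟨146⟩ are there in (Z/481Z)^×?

12

By Lagrange's theorem, ord_481(146) divides φ(481) = φ(13·37) = (13−1)·(37−1) = 12·36 = 432 = 2^4 · 3^3.
Divisors of 432: 1, 2, 3, 4, 6, 8, 9, 12, 16, 18, 24, 27, 36, 48, 54, 72, 108, 144, 216, 432.
Evaluate successive powers at the divisors of 432:
146^1 ≡ 146 (mod 481)
146^2 ≡ 152 (mod 481)
146^3 ≡ 66 (mod 481)
146^4 ≡ 16 (mod 481)
146^6 ≡ 27 (mod 481)
146^8 ≡ 256 (mod 481)
146^9 ≡ 339 (mod 481)
146^12 ≡ 248 (mod 481)
146^16 ≡ 120 (mod 481)
146^18 ≡ 443 (mod 481)
146^24 ≡ 417 (mod 481)
146^27 ≡ 105 (mod 481)
146^36 ≡ 1 (mod 481) ✓
The order of 146 is 36, so the subgroup it generates has 36 elements.
The index is φ(481) / ord(146) = 432 / 36 = 12.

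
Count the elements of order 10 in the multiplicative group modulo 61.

φ(61) = 61 − 1 = 60 = 2^2 · 3 · 5.
In a cyclic group of order 60, there are φ(d) elements of order d for each divisor d of 60, and zero for non-divisors.
10 = 2 · 5 divides 60, and φ(10) = 4.

4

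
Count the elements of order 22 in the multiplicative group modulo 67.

10

φ(67) = 67 − 1 = 66 = 2 · 3 · 11.
In a cyclic group of order 66, there are φ(d) elements of order d for each divisor d of 66, and zero for non-divisors.
22 = 2 · 11 divides 66, and φ(22) = 10.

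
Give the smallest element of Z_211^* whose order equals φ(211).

2

φ(211) = 211 − 1 = 210 = 2 · 3 · 5 · 7.
Test candidates g = 2, 3, … against the prime factors q ∈ {2, 3, 5, 7} of φ(211): g is a generator iff g^(210/q) ≢ 1 for every such q.
g = 2: 2^105 ≡ 210; 2^70 ≡ 196; 2^42 ≡ 107; 2^30 ≡ 171 — none is 1, so 2 is a primitive root.
Hence the least primitive root of 211 is 2.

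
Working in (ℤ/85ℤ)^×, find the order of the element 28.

ord(28) | φ(85) = φ(5·17) = (5−1)·(17−1) = 4·16 = 64 = 2^6.
Divisors of 64: 1, 2, 4, 8, 16, 32, 64.
Evaluate successive powers at the divisors of 64:
28^1 ≡ 28 (mod 85)
28^2 ≡ 19 (mod 85)
28^4 ≡ 21 (mod 85)
28^8 ≡ 16 (mod 85)
28^16 ≡ 1 (mod 85) ✓
So ord_85(28) = 16.

16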